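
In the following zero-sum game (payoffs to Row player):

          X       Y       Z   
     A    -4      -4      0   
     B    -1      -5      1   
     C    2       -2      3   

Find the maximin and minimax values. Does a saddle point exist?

Maximin = -2, Minimax = -2, Saddle: True

Work:
Row minimums: [-4, -5, -2] → maximin = -2
Column maximums: [2, -2, 3] → minimax = -2
Saddle point exists! Game value = -2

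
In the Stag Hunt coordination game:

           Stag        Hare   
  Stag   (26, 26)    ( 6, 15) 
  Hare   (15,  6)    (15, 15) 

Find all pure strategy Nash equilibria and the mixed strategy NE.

Pure NE: (Stag, Stag) and (Hare, Hare); Mixed NE: p = 0.45, q = 0.45

Work:
Check pure NE:
(Stag, Stag): (26, 26) - no unilateral deviation beneficial
(Hare, Hare): (15, 15) - no unilateral deviation beneficial
Mixed NE: P1 plays Stag with p = 0.45, P2 plays Stag with q = 0.45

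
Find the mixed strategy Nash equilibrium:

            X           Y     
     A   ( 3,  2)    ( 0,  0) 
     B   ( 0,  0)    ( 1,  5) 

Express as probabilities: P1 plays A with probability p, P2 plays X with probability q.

p = 0.7143, q = 0.25

Work:
Find probabilities that make opponent indifferent:
P2 chooses q to make P1 indifferent between A and B
P1 chooses p to make P2 indifferent between X and Y
Mixed NE: P1 plays (A: 0.7143, B: 0.2857), P2 plays (X: 0.25, Y: 0.75)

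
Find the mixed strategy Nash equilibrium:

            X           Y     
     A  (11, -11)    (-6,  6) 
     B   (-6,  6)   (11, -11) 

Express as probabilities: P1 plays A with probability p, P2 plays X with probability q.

p = 0.5, q = 0.5

Work:
Find probabilities that make opponent indifferent:
P2 chooses q to make P1 indifferent between A and B
P1 chooses p to make P2 indifferent between X and Y
Mixed NE: P1 plays (A: 0.5, B: 0.5), P2 plays (X: 0.5, Y: 0.5)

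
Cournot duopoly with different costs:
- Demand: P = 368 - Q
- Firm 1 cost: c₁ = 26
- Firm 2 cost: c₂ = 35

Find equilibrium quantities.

q₁* = 117.0, q₂* = 108.0

Work:
Reaction: q₁ = (368 - 26 - q₂)/2
Reaction: q₂ = (368 - 35 - q₁)/2
Solve simultaneously:
q₁* = (368 - 2×26 + 35)/3 = 117.0
q₂* = (368 - 2×35 + 26)/3 = 108.0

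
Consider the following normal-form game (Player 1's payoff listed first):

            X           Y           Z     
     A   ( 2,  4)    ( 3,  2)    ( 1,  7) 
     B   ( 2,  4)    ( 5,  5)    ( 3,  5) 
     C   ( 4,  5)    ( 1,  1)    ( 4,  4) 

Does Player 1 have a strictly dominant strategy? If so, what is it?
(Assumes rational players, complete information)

No strictly dominant strategy exists for Player 1

Work:
A strategy strictly dominates another if it gives a strictly higher payoff against every opponent action. Compare each pair of P1's strategies column-by-column:
  A vs B: [2 vs 2, 3 vs 5, 1 vs 3] → A does not strictly dominate B (column X: 2 ≤ 2)
  A vs C: [2 vs 4, 3 vs 1, 1 vs 4] → A does not strictly dominate C (column X: 2 ≤ 4)
  B vs A: [2 vs 2, 5 vs 3, 3 vs 1] → B does not strictly dominate A (column X: 2 ≤ 2)
  B vs C: [2 vs 4, 5 vs 1, 3 vs 4] → B does not strictly dominate C (column X: 2 ≤ 4)
  C vs A: [4 vs 2, 1 vs 3, 4 vs 1] → C does not strictly dominate A (column Y: 1 ≤ 3)
  C vs B: [4 vs 2, 1 vs 5, 4 vs 3] → C does not strictly dominate B (column Y: 1 ≤ 5)
No single strategy strictly dominates all others → no strictly dominant strategy.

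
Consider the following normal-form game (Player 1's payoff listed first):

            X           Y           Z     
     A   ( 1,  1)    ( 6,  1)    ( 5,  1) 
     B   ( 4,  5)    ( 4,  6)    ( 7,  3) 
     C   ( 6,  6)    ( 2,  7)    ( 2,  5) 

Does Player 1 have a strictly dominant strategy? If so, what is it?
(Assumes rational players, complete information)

No strictly dominant strategy exists for Player 1

Work:
A strategy strictly dominates another if it gives a strictly higher payoff against every opponent action. Compare each pair of P1's strategies column-by-column:
  A vs B: [1 vs 4, 6 vs 4, 5 vs 7] → A does not strictly dominate B (column X: 1 ≤ 4)
  A vs C: [1 vs 6, 6 vs 2, 5 vs 2] → A does not strictly dominate C (column X: 1 ≤ 6)
  B vs A: [4 vs 1, 4 vs 6, 7 vs 5] → B does not strictly dominate A (column Y: 4 ≤ 6)
  B vs C: [4 vs 6, 4 vs 2, 7 vs 2] → B does not strictly dominate C (column X: 4 ≤ 6)
  C vs A: [6 vs 1, 2 vs 6, 2 vs 5] → C does not strictly dominate A (column Y: 2 ≤ 6)
  C vs B: [6 vs 4, 2 vs 4, 2 vs 7] → C does not strictly dominate B (column Y: 2 ≤ 4)
No single strategy strictly dominates all others → no strictly dominant strategy.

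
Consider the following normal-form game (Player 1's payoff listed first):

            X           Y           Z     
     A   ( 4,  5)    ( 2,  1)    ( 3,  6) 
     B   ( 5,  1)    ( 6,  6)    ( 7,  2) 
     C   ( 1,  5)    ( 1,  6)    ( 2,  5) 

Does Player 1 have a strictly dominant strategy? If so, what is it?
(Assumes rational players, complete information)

Yes, Player 1's strictly dominant strategy is B

Work:
A strategy strictly dominates another if it gives a strictly higher payoff against every opponent action. Compare each pair of P1's strategies column-by-column:
  A vs B: [4 vs 5, 2 vs 6, 3 vs 7] → A does not strictly dominate B (column X: 4 ≤ 5)
  A vs C: [4 vs 1, 2 vs 1, 3 vs 2] → A strictly dominates C
  B vs A: [5 vs 4, 6 vs 2, 7 vs 3] → B strictly dominates A
  B vs C: [5 vs 1, 6 vs 1, 7 vs 2] → B strictly dominates C
  C vs A: [1 vs 4, 1 vs 2, 2 vs 3] → C does not strictly dominate A (column X: 1 ≤ 4)
  C vs B: [1 vs 5, 1 vs 6, 2 vs 7] → C does not strictly dominate B (column X: 1 ≤ 5)
B strictly dominates every other strategy → strictly dominant.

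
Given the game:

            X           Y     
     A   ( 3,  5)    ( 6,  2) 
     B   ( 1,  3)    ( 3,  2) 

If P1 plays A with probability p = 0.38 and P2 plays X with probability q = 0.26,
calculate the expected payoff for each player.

E[P1] = 3.5212, E[P2] = 2.4576

Work:
E[P1] = p·q·π₁(A,X) + p·(1-q)·π₁(A,Y) + (1-p)·q·π₁(B,X) + (1-p)·(1-q)·π₁(B,Y)
= 0.38·0.26·3 + 0.38·0.74·6 + 0.62·0.26·1 + 0.62·0.74·3
= 3.5212

E[P2] = 2.4576 (similar calculation)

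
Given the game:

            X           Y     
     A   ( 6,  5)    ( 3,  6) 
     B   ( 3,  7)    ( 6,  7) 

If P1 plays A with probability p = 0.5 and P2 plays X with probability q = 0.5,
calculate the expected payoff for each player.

E[P1] = 4.5, E[P2] = 6.25

Work:
E[P1] = p·q·π₁(A,X) + p·(1-q)·π₁(A,Y) + (1-p)·q·π₁(B,X) + (1-p)·(1-q)·π₁(B,Y)
= 0.5·0.5·6 + 0.5·0.5·3 + 0.5·0.5·3 + 0.5·0.5·6
= 4.5

E[P2] = 6.25 (similar calculation)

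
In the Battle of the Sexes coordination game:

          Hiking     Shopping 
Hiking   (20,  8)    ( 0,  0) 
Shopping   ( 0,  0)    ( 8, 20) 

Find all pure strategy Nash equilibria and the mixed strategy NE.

Pure NE: (Hiking, Hiking) and (Shopping, Shopping); Mixed NE: p = 0.7143, q = 0.2857

Work:
Check pure NE:
(Hiking, Hiking): (20, 8) - no unilateral deviation beneficial
(Shopping, Shopping): (8, 20) - no unilateral deviation beneficial
Mixed NE: P1 plays Hiking with p = 0.7143, P2 plays Hiking with q = 0.2857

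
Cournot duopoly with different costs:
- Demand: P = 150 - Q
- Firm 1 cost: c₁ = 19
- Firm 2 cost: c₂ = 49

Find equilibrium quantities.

q₁* = 53.67, q₂* = 23.67

Work:
Reaction: q₁ = (150 - 19 - q₂)/2
Reaction: q₂ = (150 - 49 - q₁)/2
Solve simultaneously:
q₁* = (150 - 2×19 + 49)/3 = 53.67
q₂* = (150 - 2×49 + 19)/3 = 23.67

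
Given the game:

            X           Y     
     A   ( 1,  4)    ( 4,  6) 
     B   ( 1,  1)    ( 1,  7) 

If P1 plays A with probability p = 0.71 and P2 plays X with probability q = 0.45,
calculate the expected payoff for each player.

E[P1] = 2.1715, E[P2] = 4.868

Work:
E[P1] = p·q·π₁(A,X) + p·(1-q)·π₁(A,Y) + (1-p)·q·π₁(B,X) + (1-p)·(1-q)·π₁(B,Y)
= 0.71·0.45·1 + 0.71·0.55·4 + 0.29·0.45·1 + 0.29·0.55·1
= 2.1715

E[P2] = 4.868 (similar calculation)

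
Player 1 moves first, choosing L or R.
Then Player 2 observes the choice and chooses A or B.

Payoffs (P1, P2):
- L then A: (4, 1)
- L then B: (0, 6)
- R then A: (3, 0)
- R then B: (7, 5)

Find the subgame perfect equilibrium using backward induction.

P1 plays R, P2 plays B after L and B after R; Payoff (7, 5)

Work:
Backward induction:
After L: P2 chooses B → P1 gets 0
After R: P2 chooses B → P1 gets 7
P1 chooses R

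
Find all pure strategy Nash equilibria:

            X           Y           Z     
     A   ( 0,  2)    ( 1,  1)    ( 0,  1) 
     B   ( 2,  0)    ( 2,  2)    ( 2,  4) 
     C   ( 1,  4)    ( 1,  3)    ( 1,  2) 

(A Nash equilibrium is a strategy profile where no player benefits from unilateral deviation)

Nash equilibrium: (B, Z)

Work:
Best responses:
  P1 vs X: payoffs [0, 2, 1] → best response B (payoff 2)
  P1 vs Y: payoffs [1, 2, 1] → best response B (payoff 2)
  P1 vs Z: payoffs [0, 2, 1] → best response B (payoff 2)
  P2 vs A: payoffs [2, 1, 1] → best response X (payoff 2)
  P2 vs B: payoffs [0, 2, 4] → best response Z (payoff 4)
  P2 vs C: payoffs [4, 3, 2] → best response X (payoff 4)
Mutual best responses: (B,Z) → Nash equilibria.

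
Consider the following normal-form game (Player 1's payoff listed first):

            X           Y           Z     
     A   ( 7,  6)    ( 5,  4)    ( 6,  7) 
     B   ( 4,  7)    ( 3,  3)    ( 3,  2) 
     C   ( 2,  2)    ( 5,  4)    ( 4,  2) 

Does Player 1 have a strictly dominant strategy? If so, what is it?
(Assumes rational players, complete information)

No strictly dominant strategy exists for Player 1

Work:
A strategy strictly dominates another if it gives a strictly higher payoff against every opponent action. Compare each pair of P1's strategies column-by-column:
  A vs B: [7 vs 4, 5 vs 3, 6 vs 3] → A strictly dominates B
  A vs C: [7 vs 2, 5 vs 5, 6 vs 4] → A does not strictly dominate C (column Y: 5 ≤ 5)
  B vs A: [4 vs 7, 3 vs 5, 3 vs 6] → B does not strictly dominate A (column X: 4 ≤ 7)
  B vs C: [4 vs 2, 3 vs 5, 3 vs 4] → B does not strictly dominate C (column Y: 3 ≤ 5)
  C vs A: [2 vs 7, 5 vs 5, 4 vs 6] → C does not strictly dominate A (column X: 2 ≤ 7)
  C vs B: [2 vs 4, 5 vs 3, 4 vs 3] → C does not strictly dominate B (column X: 2 ≤ 4)
No single strategy strictly dominates all others → no strictly dominant strategy.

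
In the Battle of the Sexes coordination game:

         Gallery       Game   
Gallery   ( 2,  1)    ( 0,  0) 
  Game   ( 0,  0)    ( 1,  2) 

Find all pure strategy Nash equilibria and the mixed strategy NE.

Pure NE: (Gallery, Gallery) and (Game, Game); Mixed NE: p = 0.6667, q = 0.3333

Work:
Check pure NE:
(Gallery, Gallery): (2, 1) - no unilateral deviation beneficial
(Game, Game): (1, 2) - no unilateral deviation beneficial
Mixed NE: P1 plays Gallery with p = 0.6667, P2 plays Gallery with q = 0.3333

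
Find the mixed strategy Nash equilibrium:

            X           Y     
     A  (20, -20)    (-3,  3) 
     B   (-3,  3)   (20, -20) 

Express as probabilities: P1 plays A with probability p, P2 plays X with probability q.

p = 0.5, q = 0.5

Work:
Find probabilities that make opponent indifferent:
P2 chooses q to make P1 indifferent between A and B
P1 chooses p to make P2 indifferent between X and Y
Mixed NE: P1 plays (A: 0.5, B: 0.5), P2 plays (X: 0.5, Y: 0.5)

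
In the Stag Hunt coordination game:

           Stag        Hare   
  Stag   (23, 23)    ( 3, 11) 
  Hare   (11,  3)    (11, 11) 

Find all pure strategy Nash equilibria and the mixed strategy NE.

Pure NE: (Stag, Stag) and (Hare, Hare); Mixed NE: p = 0.4, q = 0.4

Work:
Check pure NE:
(Stag, Stag): (23, 23) - no unilateral deviation beneficial
(Hare, Hare): (11, 11) - no unilateral deviation beneficial
Mixed NE: P1 plays Stag with p = 0.4, P2 plays Stag with q = 0.4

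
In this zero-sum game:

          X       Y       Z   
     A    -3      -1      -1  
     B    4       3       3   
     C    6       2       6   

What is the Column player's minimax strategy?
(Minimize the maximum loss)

Column should play Y, value = 3

Work:
Column player minimizes Row's maximum payoff:
Column X: max payoff to Row = 6
Column Y: max payoff to Row = 3
Column Z: max payoff to Row = 6
Minimum is 3, achieved by column Y.
Minimax strategy: Y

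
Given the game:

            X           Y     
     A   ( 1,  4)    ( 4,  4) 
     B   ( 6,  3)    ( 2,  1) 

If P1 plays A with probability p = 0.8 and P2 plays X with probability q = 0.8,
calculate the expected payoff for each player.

E[P1] = 2.32, E[P2] = 3.72

Work:
E[P1] = p·q·π₁(A,X) + p·(1-q)·π₁(A,Y) + (1-p)·q·π₁(B,X) + (1-p)·(1-q)·π₁(B,Y)
= 0.8·0.8·1 + 0.8·0.2·4 + 0.2·0.8·6 + 0.2·0.2·2
= 2.32

E[P2] = 3.72 (similar calculation)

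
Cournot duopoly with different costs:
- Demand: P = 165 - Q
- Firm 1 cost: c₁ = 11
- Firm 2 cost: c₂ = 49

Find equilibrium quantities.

q₁* = 64.0, q₂* = 26.0

Work:
Reaction: q₁ = (165 - 11 - q₂)/2
Reaction: q₂ = (165 - 49 - q₁)/2
Solve simultaneously:
q₁* = (165 - 2×11 + 49)/3 = 64.0
q₂* = (165 - 2×49 + 11)/3 = 26.0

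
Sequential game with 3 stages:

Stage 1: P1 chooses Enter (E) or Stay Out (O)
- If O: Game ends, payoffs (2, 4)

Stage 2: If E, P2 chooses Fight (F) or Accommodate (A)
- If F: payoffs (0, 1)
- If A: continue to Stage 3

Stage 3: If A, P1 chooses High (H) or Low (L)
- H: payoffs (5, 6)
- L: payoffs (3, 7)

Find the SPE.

SPE: (E, A, H); Outcome (5, 6)

Work:
Stage 3: P1 chooses H (5 vs 3)
Stage 2: P2: F->1, A->6 (anticipating H). Choose A
Stage 1: P1: O->2, E->5 (anticipating A, H). Choose E
SPE path: E -> A -> H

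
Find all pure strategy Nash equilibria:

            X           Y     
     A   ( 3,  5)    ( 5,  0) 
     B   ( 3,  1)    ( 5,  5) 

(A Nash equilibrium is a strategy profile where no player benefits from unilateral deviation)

Nash equilibrium: (A, X), (B, Y)

Work:
Best responses:
  P1 vs X: payoffs [3, 3] → best response A/B (payoff 3)
  P1 vs Y: payoffs [5, 5] → best response A/B (payoff 5)
  P2 vs A: payoffs [5, 0] → best response X (payoff 5)
  P2 vs B: payoffs [1, 5] → best response Y (payoff 5)
Mutual best responses: (A,X), (B,Y) → Nash equilibria.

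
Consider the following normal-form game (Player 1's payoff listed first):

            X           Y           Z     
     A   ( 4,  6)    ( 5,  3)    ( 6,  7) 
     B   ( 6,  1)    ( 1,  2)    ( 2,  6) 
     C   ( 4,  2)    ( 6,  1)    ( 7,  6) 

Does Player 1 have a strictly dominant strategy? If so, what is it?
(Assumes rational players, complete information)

No strictly dominant strategy exists for Player 1

Work:
A strategy strictly dominates another if it gives a strictly higher payoff against every opponent action. Compare each pair of P1's strategies column-by-column:
  A vs B: [4 vs 6, 5 vs 1, 6 vs 2] → A does not strictly dominate B (column X: 4 ≤ 6)
  A vs C: [4 vs 4, 5 vs 6, 6 vs 7] → A does not strictly dominate C (column X: 4 ≤ 4)
  B vs A: [6 vs 4, 1 vs 5, 2 vs 6] → B does not strictly dominate A (column Y: 1 ≤ 5)
  B vs C: [6 vs 4, 1 vs 6, 2 vs 7] → B does not strictly dominate C (column Y: 1 ≤ 6)
  C vs A: [4 vs 4, 6 vs 5, 7 vs 6] → C does not strictly dominate A (column X: 4 ≤ 4)
  C vs B: [4 vs 6, 6 vs 1, 7 vs 2] → C does not strictly dominate B (column X: 4 ≤ 6)
No single strategy strictly dominates all others → no strictly dominant strategy.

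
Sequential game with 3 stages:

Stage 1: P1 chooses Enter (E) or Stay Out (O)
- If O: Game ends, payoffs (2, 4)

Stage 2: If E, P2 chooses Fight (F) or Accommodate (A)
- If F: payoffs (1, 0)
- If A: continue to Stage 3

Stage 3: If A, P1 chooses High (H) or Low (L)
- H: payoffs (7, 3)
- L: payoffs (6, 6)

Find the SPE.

SPE: (E, A, H); Outcome (7, 3)

Work:
Stage 3: P1 chooses H (7 vs 6)
Stage 2: P2: F->0, A->3 (anticipating H). Choose A
Stage 1: P1: O->2, E->7 (anticipating A, H). Choose E
SPE path: E -> A -> H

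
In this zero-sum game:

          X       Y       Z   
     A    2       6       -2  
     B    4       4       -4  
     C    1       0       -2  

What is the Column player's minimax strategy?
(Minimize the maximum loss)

Column should play Z, value = -2

Work:
Column player minimizes Row's maximum payoff:
Column X: max payoff to Row = 4
Column Y: max payoff to Row = 6
Column Z: max payoff to Row = -2
Minimum is -2, achieved by column Z.
Minimax strategy: Z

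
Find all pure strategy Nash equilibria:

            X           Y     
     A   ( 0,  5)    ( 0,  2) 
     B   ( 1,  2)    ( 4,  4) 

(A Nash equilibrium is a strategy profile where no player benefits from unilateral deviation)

Nash equilibrium: (B, Y)

Work:
Best responses:
  P1 vs X: payoffs [0, 1] → best response B (payoff 1)
  P1 vs Y: payoffs [0, 4] → best response B (payoff 4)
  P2 vs A: payoffs [5, 2] → best response X (payoff 5)
  P2 vs B: payoffs [2, 4] → best response Y (payoff 4)
Mutual best responses: (B,Y) → Nash equilibria.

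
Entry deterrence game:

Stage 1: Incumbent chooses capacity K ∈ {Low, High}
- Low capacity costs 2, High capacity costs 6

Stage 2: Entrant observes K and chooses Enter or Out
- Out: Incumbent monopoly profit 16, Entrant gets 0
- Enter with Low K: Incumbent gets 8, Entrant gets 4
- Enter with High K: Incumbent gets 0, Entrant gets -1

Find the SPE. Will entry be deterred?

SPE: (High, Enter|Low, Out|High); Entry deterred. Incumbent net profit = 10

Work:
After Low K: Entrant enters (4 > 0)
After High K: Entrant stays out (-1 < 0)
Incumbent: Low → 8−2=6, High → 16−6=10
Incumbent chooses High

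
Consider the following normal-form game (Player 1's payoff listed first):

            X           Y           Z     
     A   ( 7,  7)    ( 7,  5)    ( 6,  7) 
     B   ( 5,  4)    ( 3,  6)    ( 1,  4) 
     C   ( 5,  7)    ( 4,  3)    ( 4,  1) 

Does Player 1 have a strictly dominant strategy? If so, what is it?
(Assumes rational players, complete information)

Yes, Player 1's strictly dominant strategy is A

Work:
A strategy strictly dominates another if it gives a strictly higher payoff against every opponent action. Compare each pair of P1's strategies column-by-column:
  A vs B: [7 vs 5, 7 vs 3, 6 vs 1] → A strictly dominates B
  A vs C: [7 vs 5, 7 vs 4, 6 vs 4] → A strictly dominates C
  B vs A: [5 vs 7, 3 vs 7, 1 vs 6] → B does not strictly dominate A (column X: 5 ≤ 7)
  B vs C: [5 vs 5, 3 vs 4, 1 vs 4] → B does not strictly dominate C (column X: 5 ≤ 5)
  C vs A: [5 vs 7, 4 vs 7, 4 vs 6] → C does not strictly dominate A (column X: 5 ≤ 7)
  C vs B: [5 vs 5, 4 vs 3, 4 vs 1] → C does not strictly dominate B (column X: 5 ≤ 5)
A strictly dominates every other strategy → strictly dominant.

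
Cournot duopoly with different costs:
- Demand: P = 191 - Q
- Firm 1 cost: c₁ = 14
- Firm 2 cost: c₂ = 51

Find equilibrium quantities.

q₁* = 71.33, q₂* = 34.33

Work:
Reaction: q₁ = (191 - 14 - q₂)/2
Reaction: q₂ = (191 - 51 - q₁)/2
Solve simultaneously:
q₁* = (191 - 2×14 + 51)/3 = 71.33
q₂* = (191 - 2×51 + 14)/3 = 34.33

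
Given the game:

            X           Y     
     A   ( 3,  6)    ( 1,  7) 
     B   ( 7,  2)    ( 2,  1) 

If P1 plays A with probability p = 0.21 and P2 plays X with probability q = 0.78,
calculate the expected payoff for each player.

E[P1] = 5.1986, E[P2] = 2.7124

Work:
E[P1] = p·q·π₁(A,X) + p·(1-q)·π₁(A,Y) + (1-p)·q·π₁(B,X) + (1-p)·(1-q)·π₁(B,Y)
= 0.21·0.78·3 + 0.21·0.22·1 + 0.79·0.78·7 + 0.79·0.22·2
= 5.1986

E[P2] = 2.7124 (similar calculation)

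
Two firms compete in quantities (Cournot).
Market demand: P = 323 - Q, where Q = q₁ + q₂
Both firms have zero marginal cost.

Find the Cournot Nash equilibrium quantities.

q₁* = q₂* = 107.67; P* = 107.67

Work:
Profit: π_i = P·q_i = (a - q_i - q_j)·q_i
FOC: ∂π_i/∂q_i = a - 2q_i - q_j = 0
Reaction function: q_i = (323 - q_j)/2
Symmetry: q* = 323/3 = 107.67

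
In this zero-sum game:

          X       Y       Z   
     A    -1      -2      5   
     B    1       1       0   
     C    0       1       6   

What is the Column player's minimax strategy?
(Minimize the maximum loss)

Column should play X or Y (all achieve the minimum), value = 1

Work:
Column player minimizes Row's maximum payoff:
Column X: max payoff to Row = 1
Column Y: max payoff to Row = 1
Column Z: max payoff to Row = 6
Minimum is 1, achieved by columns X, Y (tied).
Each of X or Y is a minimax strategy.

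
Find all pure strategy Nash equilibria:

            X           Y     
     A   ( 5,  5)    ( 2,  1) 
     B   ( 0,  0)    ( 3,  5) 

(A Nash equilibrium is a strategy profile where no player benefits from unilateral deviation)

Nash equilibrium: (A, X), (B, Y)

Work:
Best responses:
  P1 vs X: payoffs [5, 0] → best response A (payoff 5)
  P1 vs Y: payoffs [2, 3] → best response B (payoff 3)
  P2 vs A: payoffs [5, 1] → best response X (payoff 5)
  P2 vs B: payoffs [0, 5] → best response Y (payoff 5)
Mutual best responses: (A,X), (B,Y) → Nash equilibria.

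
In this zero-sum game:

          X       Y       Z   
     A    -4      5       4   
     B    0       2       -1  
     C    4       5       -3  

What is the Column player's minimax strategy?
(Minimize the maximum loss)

Column should play X or Z (all achieve the minimum), value = 4

Work:
Column player minimizes Row's maximum payoff:
Column X: max payoff to Row = 4
Column Y: max payoff to Row = 5
Column Z: max payoff to Row = 4
Minimum is 4, achieved by columns X, Z (tied).
Each of X or Z is a minimax strategy.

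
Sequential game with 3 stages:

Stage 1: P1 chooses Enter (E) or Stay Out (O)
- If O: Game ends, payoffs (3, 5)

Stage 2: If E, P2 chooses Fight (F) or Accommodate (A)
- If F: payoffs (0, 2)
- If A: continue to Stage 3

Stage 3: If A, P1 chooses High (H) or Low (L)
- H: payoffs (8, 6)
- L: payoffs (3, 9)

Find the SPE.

SPE: (E, A, H); Outcome (8, 6)

Work:
Stage 3: P1 chooses H (8 vs 3)
Stage 2: P2: F->2, A->6 (anticipating H). Choose A
Stage 1: P1: O->3, E->8 (anticipating A, H). Choose E
SPE path: E -> A -> H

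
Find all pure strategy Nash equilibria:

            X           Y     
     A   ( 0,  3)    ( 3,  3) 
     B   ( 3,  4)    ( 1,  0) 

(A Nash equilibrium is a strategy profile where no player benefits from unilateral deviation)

Nash equilibrium: (A, Y), (B, X)

Work:
Best responses:
  P1 vs X: payoffs [0, 3] → best response B (payoff 3)
  P1 vs Y: payoffs [3, 1] → best response A (payoff 3)
  P2 vs A: payoffs [3, 3] → best response X/Y (payoff 3)
  P2 vs B: payoffs [4, 0] → best response X (payoff 4)
Mutual best responses: (A,Y), (B,X) → Nash equilibria.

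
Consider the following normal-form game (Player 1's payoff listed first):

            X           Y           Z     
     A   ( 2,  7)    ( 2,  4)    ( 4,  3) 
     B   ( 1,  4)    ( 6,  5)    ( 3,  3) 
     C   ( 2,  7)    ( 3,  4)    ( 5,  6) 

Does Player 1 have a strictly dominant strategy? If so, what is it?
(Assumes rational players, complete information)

No strictly dominant strategy exists for Player 1

Work:
A strategy strictly dominates another if it gives a strictly higher payoff against every opponent action. Compare each pair of P1's strategies column-by-column:
  A vs B: [2 vs 1, 2 vs 6, 4 vs 3] → A does not strictly dominate B (column Y: 2 ≤ 6)
  A vs C: [2 vs 2, 2 vs 3, 4 vs 5] → A does not strictly dominate C (column X: 2 ≤ 2)
  B vs A: [1 vs 2, 6 vs 2, 3 vs 4] → B does not strictly dominate A (column X: 1 ≤ 2)
  B vs C: [1 vs 2, 6 vs 3, 3 vs 5] → B does not strictly dominate C (column X: 1 ≤ 2)
  C vs A: [2 vs 2, 3 vs 2, 5 vs 4] → C does not strictly dominate A (column X: 2 ≤ 2)
  C vs B: [2 vs 1, 3 vs 6, 5 vs 3] → C does not strictly dominate B (column Y: 3 ≤ 6)
No single strategy strictly dominates all others → no strictly dominant strategy.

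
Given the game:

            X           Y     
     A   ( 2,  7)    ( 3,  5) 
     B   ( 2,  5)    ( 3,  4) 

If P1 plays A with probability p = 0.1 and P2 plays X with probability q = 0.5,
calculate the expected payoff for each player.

E[P1] = 2.5, E[P2] = 4.65

Work:
E[P1] = p·q·π₁(A,X) + p·(1-q)·π₁(A,Y) + (1-p)·q·π₁(B,X) + (1-p)·(1-q)·π₁(B,Y)
= 0.1·0.5·2 + 0.1·0.5·3 + 0.9·0.5·2 + 0.9·0.5·3
= 2.5

E[P2] = 4.65 (similar calculation)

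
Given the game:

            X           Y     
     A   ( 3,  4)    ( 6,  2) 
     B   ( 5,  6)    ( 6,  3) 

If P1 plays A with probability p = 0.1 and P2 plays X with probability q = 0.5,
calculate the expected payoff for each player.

E[P1] = 5.4, E[P2] = 4.35

Work:
E[P1] = p·q·π₁(A,X) + p·(1-q)·π₁(A,Y) + (1-p)·q·π₁(B,X) + (1-p)·(1-q)·π₁(B,Y)
= 0.1·0.5·3 + 0.1·0.5·6 + 0.9·0.5·5 + 0.9·0.5·6
= 5.4

E[P2] = 4.35 (similar calculation)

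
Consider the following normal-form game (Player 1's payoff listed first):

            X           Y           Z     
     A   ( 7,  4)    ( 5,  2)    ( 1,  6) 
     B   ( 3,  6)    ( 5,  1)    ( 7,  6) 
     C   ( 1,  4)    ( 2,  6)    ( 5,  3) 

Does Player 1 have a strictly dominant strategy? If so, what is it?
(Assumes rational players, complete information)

No strictly dominant strategy exists for Player 1

Work:
A strategy strictly dominates another if it gives a strictly higher payoff against every opponent action. Compare each pair of P1's strategies column-by-column:
  A vs B: [7 vs 3, 5 vs 5, 1 vs 7] → A does not strictly dominate B (column Y: 5 ≤ 5)
  A vs C: [7 vs 1, 5 vs 2, 1 vs 5] → A does not strictly dominate C (column Z: 1 ≤ 5)
  B vs A: [3 vs 7, 5 vs 5, 7 vs 1] → B does not strictly dominate A (column X: 3 ≤ 7)
  B vs C: [3 vs 1, 5 vs 2, 7 vs 5] → B strictly dominates C
  C vs A: [1 vs 7, 2 vs 5, 5 vs 1] → C does not strictly dominate A (column X: 1 ≤ 7)
  C vs B: [1 vs 3, 2 vs 5, 5 vs 7] → C does not strictly dominate B (column X: 1 ≤ 3)
No single strategy strictly dominates all others → no strictly dominant strategy.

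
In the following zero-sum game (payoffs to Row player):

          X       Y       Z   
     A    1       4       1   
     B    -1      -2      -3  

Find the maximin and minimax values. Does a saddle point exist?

Maximin = 1, Minimax = 1, Saddle: True

Work:
Row minimums: [1, -3] → maximin = 1
Column maximums: [1, 4, 1] → minimax = 1
Saddle point exists! Game value = 1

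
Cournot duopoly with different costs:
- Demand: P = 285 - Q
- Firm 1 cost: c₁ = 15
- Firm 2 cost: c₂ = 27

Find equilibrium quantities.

q₁* = 94.0, q₂* = 82.0

Work:
Reaction: q₁ = (285 - 15 - q₂)/2
Reaction: q₂ = (285 - 27 - q₁)/2
Solve simultaneously:
q₁* = (285 - 2×15 + 27)/3 = 94.0
q₂* = (285 - 2×27 + 15)/3 = 82.0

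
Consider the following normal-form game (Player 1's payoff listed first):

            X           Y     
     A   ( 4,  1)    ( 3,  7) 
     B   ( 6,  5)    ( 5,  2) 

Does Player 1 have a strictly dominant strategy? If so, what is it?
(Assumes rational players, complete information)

Yes, Player 1's strictly dominant strategy is B

Work:
A strategy strictly dominates another if it gives a strictly higher payoff against every opponent action. Compare each pair of P1's strategies column-by-column:
  A vs B: [4 vs 6, 3 vs 5] → A does not strictly dominate B (column X: 4 ≤ 6)
  B vs A: [6 vs 4, 5 vs 3] → B strictly dominates A
B strictly dominates every other strategy → strictly dominant.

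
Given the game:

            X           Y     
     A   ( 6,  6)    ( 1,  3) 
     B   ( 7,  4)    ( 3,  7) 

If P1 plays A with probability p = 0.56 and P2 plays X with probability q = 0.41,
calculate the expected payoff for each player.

E[P1] = 3.7496, E[P2] = 4.9076

Work:
E[P1] = p·q·π₁(A,X) + p·(1-q)·π₁(A,Y) + (1-p)·q·π₁(B,X) + (1-p)·(1-q)·π₁(B,Y)
= 0.56·0.41·6 + 0.56·0.59·1 + 0.44·0.41·7 + 0.44·0.59·3
= 3.7496

E[P2] = 4.9076 (similar calculation)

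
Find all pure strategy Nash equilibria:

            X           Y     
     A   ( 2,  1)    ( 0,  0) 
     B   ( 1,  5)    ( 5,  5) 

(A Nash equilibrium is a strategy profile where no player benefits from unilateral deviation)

Nash equilibrium: (A, X), (B, Y)

Work:
Best responses:
  P1 vs X: payoffs [2, 1] → best response A (payoff 2)
  P1 vs Y: payoffs [0, 5] → best response B (payoff 5)
  P2 vs A: payoffs [1, 0] → best response X (payoff 1)
  P2 vs B: payoffs [5, 5] → best response X/Y (payoff 5)
Mutual best responses: (A,X), (B,Y) → Nash equilibria.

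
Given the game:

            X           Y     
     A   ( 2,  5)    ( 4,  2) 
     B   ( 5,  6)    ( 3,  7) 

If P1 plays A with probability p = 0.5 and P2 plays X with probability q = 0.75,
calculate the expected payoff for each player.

E[P1] = 3.5, E[P2] = 5.25

Work:
E[P1] = p·q·π₁(A,X) + p·(1-q)·π₁(A,Y) + (1-p)·q·π₁(B,X) + (1-p)·(1-q)·π₁(B,Y)
= 0.5·0.75·2 + 0.5·0.25·4 + 0.5·0.75·5 + 0.5·0.25·3
= 3.5

E[P2] = 5.25 (similar calculation)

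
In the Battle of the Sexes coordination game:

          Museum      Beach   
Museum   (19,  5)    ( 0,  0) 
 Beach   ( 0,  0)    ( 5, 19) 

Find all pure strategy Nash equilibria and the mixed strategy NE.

Pure NE: (Museum, Museum) and (Beach, Beach); Mixed NE: p = 0.7917, q = 0.2083

Work:
Check pure NE:
(Museum, Museum): (19, 5) - no unilateral deviation beneficial
(Beach, Beach): (5, 19) - no unilateral deviation beneficial
Mixed NE: P1 plays Museum with p = 0.7917, P2 plays Museum with q = 0.2083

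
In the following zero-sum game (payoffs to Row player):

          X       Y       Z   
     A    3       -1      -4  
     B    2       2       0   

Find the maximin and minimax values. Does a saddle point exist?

Maximin = 0, Minimax = 0, Saddle: True

Work:
Row minimums: [-4, 0] → maximin = 0
Column maximums: [3, 2, 0] → minimax = 0
Saddle point exists! Game value = 0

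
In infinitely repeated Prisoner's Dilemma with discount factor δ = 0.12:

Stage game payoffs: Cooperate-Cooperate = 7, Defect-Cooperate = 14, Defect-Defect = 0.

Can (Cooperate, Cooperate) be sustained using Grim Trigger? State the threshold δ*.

δ* = 0.5; since δ = 0.12 < 0.5, cooperation cannot be sustained

Work:
For Grim Trigger:
Cooperate forever: 7/(1-δ)
Defect then punished: 14 + 0·δ/(1-δ)
Need: 7/(1-δ) ≥ 14 + 0·δ/(1-δ)
Solving: δ ≥ (T-R)/(T-P) = (14-7)/(14-0) = 0.5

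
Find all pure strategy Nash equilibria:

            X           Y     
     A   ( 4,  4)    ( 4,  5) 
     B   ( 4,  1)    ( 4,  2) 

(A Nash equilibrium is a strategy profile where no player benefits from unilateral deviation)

Nash equilibrium: (A, Y), (B, Y)

Work:
Best responses:
  P1 vs X: payoffs [4, 4] → best response A/B (payoff 4)
  P1 vs Y: payoffs [4, 4] → best response A/B (payoff 4)
  P2 vs A: payoffs [4, 5] → best response Y (payoff 5)
  P2 vs B: payoffs [1, 2] → best response Y (payoff 2)
Mutual best responses: (A,Y), (B,Y) → Nash equilibria.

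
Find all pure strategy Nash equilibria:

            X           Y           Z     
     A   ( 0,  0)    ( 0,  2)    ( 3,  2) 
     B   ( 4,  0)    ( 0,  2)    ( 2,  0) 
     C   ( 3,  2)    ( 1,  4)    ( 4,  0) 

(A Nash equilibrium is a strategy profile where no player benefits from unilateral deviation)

Nash equilibrium: (C, Y)

Work:
Best responses:
  P1 vs X: payoffs [0, 4, 3] → best response B (payoff 4)
  P1 vs Y: payoffs [0, 0, 1] → best response C (payoff 1)
  P1 vs Z: payoffs [3, 2, 4] → best response C (payoff 4)
  P2 vs A: payoffs [0, 2, 2] → best response Y/Z (payoff 2)
  P2 vs B: payoffs [0, 2, 0] → best response Y (payoff 2)
  P2 vs C: payoffs [2, 4, 0] → best response Y (payoff 4)
Mutual best responses: (C,Y) → Nash equilibria.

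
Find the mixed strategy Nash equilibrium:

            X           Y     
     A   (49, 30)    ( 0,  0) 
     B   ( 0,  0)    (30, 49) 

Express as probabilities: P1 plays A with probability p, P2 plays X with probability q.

p = 0.6203, q = 0.3797

Work:
Find probabilities that make opponent indifferent:
P2 chooses q to make P1 indifferent between A and B
P1 chooses p to make P2 indifferent between X and Y
Mixed NE: P1 plays (A: 0.6203, B: 0.3797), P2 plays (X: 0.3797, Y: 0.6203)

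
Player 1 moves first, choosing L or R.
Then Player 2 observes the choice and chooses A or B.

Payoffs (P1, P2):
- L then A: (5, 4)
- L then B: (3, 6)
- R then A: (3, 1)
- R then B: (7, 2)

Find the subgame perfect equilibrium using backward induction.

P1 plays R, P2 plays B after L and B after R; Payoff (7, 2)

Work:
Backward induction:
After L: P2 chooses B → P1 gets 3
After R: P2 chooses B → P1 gets 7
P1 chooses R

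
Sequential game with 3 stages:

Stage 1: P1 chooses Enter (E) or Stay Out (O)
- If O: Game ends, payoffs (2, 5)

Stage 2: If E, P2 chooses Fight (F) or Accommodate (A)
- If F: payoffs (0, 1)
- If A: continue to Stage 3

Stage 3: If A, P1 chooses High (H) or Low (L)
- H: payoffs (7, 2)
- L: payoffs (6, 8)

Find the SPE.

SPE: (E, A, H); Outcome (7, 2)

Work:
Stage 3: P1 chooses H (7 vs 6)
Stage 2: P2: F->1, A->2 (anticipating H). Choose A
Stage 1: P1: O->2, E->7 (anticipating A, H). Choose E
SPE path: E -> A -> H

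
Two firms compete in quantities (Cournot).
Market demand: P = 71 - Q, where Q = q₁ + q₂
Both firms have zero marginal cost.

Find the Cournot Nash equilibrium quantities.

q₁* = q₂* = 23.67; P* = 23.67

Work:
Profit: π_i = P·q_i = (a - q_i - q_j)·q_i
FOC: ∂π_i/∂q_i = a - 2q_i - q_j = 0
Reaction function: q_i = (71 - q_j)/2
Symmetry: q* = 71/3 = 23.67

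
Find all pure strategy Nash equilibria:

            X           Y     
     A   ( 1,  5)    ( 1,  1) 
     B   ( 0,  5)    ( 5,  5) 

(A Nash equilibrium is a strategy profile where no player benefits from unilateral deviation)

Nash equilibrium: (A, X), (B, Y)

Work:
Best responses:
  P1 vs X: payoffs [1, 0] → best response A (payoff 1)
  P1 vs Y: payoffs [1, 5] → best response B (payoff 5)
  P2 vs A: payoffs [5, 1] → best response X (payoff 5)
  P2 vs B: payoffs [5, 5] → best response X/Y (payoff 5)
Mutual best responses: (A,X), (B,Y) → Nash equilibria.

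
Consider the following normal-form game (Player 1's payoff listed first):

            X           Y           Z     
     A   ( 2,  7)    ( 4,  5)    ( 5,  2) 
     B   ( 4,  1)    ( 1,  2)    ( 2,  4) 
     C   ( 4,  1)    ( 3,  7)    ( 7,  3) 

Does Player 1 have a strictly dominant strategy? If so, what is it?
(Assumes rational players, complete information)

No strictly dominant strategy exists for Player 1

Work:
A strategy strictly dominates another if it gives a strictly higher payoff against every opponent action. Compare each pair of P1's strategies column-by-column:
  A vs B: [2 vs 4, 4 vs 1, 5 vs 2] → A does not strictly dominate B (column X: 2 ≤ 4)
  A vs C: [2 vs 4, 4 vs 3, 5 vs 7] → A does not strictly dominate C (column X: 2 ≤ 4)
  B vs A: [4 vs 2, 1 vs 4, 2 vs 5] → B does not strictly dominate A (column Y: 1 ≤ 4)
  B vs C: [4 vs 4, 1 vs 3, 2 vs 7] → B does not strictly dominate C (column X: 4 ≤ 4)
  C vs A: [4 vs 2, 3 vs 4, 7 vs 5] → C does not strictly dominate A (column Y: 3 ≤ 4)
  C vs B: [4 vs 4, 3 vs 1, 7 vs 2] → C does not strictly dominate B (column X: 4 ≤ 4)
No single strategy strictly dominates all others → no strictly dominant strategy.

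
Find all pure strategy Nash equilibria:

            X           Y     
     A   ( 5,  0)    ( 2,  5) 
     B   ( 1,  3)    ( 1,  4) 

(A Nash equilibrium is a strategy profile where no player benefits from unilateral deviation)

Nash equilibrium: (A, Y)

Work:
Best responses:
  P1 vs X: payoffs [5, 1] → best response A (payoff 5)
  P1 vs Y: payoffs [2, 1] → best response A (payoff 2)
  P2 vs A: payoffs [0, 5] → best response Y (payoff 5)
  P2 vs B: payoffs [3, 4] → best response Y (payoff 4)
Mutual best responses: (A,Y) → Nash equilibria.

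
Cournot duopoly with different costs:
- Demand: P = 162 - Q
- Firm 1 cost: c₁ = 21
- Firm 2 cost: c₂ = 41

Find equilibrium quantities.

q₁* = 53.67, q₂* = 33.67

Work:
Reaction: q₁ = (162 - 21 - q₂)/2
Reaction: q₂ = (162 - 41 - q₁)/2
Solve simultaneously:
q₁* = (162 - 2×21 + 41)/3 = 53.67
q₂* = (162 - 2×41 + 21)/3 = 33.67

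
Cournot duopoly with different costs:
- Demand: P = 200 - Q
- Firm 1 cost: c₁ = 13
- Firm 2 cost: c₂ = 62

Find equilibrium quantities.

q₁* = 78.67, q₂* = 29.67

Work:
Reaction: q₁ = (200 - 13 - q₂)/2
Reaction: q₂ = (200 - 62 - q₁)/2
Solve simultaneously:
q₁* = (200 - 2×13 + 62)/3 = 78.67
q₂* = (200 - 2×62 + 13)/3 = 29.67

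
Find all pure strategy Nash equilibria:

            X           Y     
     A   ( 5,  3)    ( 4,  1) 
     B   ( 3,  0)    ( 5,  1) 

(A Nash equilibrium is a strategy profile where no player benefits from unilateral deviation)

Nash equilibrium: (A, X), (B, Y)

Work:
Best responses:
  P1 vs X: payoffs [5, 3] → best response A (payoff 5)
  P1 vs Y: payoffs [4, 5] → best response B (payoff 5)
  P2 vs A: payoffs [3, 1] → best response X (payoff 3)
  P2 vs B: payoffs [0, 1] → best response Y (payoff 1)
Mutual best responses: (A,X), (B,Y) → Nash equilibria.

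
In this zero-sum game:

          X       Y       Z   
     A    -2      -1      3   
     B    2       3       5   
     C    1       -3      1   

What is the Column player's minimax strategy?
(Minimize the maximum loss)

Column should play X, value = 2

Work:
Column player minimizes Row's maximum payoff:
Column X: max payoff to Row = 2
Column Y: max payoff to Row = 3
Column Z: max payoff to Row = 5
Minimum is 2, achieved by column X.
Minimax strategy: X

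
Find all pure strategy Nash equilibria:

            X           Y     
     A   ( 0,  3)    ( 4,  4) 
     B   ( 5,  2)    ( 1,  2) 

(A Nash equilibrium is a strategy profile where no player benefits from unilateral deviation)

Nash equilibrium: (A, Y), (B, X)

Work:
Best responses:
  P1 vs X: payoffs [0, 5] → best response B (payoff 5)
  P1 vs Y: payoffs [4, 1] → best response A (payoff 4)
  P2 vs A: payoffs [3, 4] → best response Y (payoff 4)
  P2 vs B: payoffs [2, 2] → best response X/Y (payoff 2)
Mutual best responses: (A,Y), (B,X) → Nash equilibria.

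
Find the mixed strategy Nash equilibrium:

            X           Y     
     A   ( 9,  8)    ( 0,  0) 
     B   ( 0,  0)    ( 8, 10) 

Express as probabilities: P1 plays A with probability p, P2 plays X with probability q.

p = 0.5556, q = 0.4706

Work:
Find probabilities that make opponent indifferent:
P2 chooses q to make P1 indifferent between A and B
P1 chooses p to make P2 indifferent between X and Y
Mixed NE: P1 plays (A: 0.5556, B: 0.4444), P2 plays (X: 0.4706, Y: 0.5294)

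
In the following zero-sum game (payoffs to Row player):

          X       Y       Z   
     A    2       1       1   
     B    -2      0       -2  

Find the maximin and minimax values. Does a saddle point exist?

Maximin = 1, Minimax = 1, Saddle: True

Work:
Row minimums: [1, -2] → maximin = 1
Column maximums: [2, 1, 1] → minimax = 1
Saddle point exists! Game value = 1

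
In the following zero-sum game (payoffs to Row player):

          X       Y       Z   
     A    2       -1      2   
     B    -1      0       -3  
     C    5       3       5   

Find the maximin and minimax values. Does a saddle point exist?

Maximin = 3, Minimax = 3, Saddle: True

Work:
Row minimums: [-1, -3, 3] → maximin = 3
Column maximums: [5, 3, 5] → minimax = 3
Saddle point exists! Game value = 3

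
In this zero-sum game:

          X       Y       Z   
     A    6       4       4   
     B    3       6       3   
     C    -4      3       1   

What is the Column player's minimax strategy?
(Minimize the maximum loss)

Column should play Z, value = 4

Work:
Column player minimizes Row's maximum payoff:
Column X: max payoff to Row = 6
Column Y: max payoff to Row = 6
Column Z: max payoff to Row = 4
Minimum is 4, achieved by column Z.
Minimax strategy: Z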